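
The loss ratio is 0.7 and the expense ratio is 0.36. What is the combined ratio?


Combined ratio = loss ratio + expense ratio
= 0.7 + 0.36
= 1.06


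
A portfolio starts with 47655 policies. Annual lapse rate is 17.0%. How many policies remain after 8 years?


remaining = initial * (1 - lapse)^years
= 47655 * (1 - 0.17)^8
= 47655 * 0.225229
= 10733.2986


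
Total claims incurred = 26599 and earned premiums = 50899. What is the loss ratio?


Loss ratio = claims / premiums
= 26599 / 50899
= 0.5226


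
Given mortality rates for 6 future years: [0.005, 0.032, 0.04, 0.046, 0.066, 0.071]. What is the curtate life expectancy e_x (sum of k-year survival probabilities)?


e_x = sum_{k=1}^{n} k_p_x
k_p_x values:
  1_p_x = 0.995
  2_p_x = 0.96316
  3_p_x = 0.924634
  4_p_x = 0.8821
  5_p_x = 0.823882
  6_p_x = 0.765386
e_x = 5.3542


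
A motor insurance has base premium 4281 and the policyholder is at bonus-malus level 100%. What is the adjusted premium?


adjusted = base * BM_level / 100
= 4281 * 100 / 100
= 4281 * 1.0
= 4281.0


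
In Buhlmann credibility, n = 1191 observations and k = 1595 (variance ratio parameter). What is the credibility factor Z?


Z = n / (n + k)
= 1191 / (1191 + 1595)
= 1191 / 2786
= 0.4275


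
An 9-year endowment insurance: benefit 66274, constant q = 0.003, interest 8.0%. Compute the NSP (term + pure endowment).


Term component = 1229.0956
Pure endowment = 9_p_x * v^9 * benefit = 0.973322 * 0.500249 * 66274 = 32269.0224
NSP = 33498.118


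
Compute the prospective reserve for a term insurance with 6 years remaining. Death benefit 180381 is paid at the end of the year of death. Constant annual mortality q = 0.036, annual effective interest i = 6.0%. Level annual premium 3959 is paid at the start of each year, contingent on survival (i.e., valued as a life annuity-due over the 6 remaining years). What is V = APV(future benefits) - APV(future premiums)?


v = 1/(1+i) = 0.943396
APV(future benefits) per unit = sum_{k=0}^{5} k_p_x * q * v^(k+1) = 0.162843
APV(future benefits) = 180381 * 0.162843 = 29373.7027
Life annuity-due factor ä_{x:6} = sum_{k=0}^{5} k_p_x * v^k = 4.794809
APV(future premiums) = 3959 * 4.794809 = 18982.6469
V = 29373.7027 - 18982.6469
= 10391.0557


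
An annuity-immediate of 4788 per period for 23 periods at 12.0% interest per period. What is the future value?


FV = PMT * ((1+i)^n - 1) / i
= 4788 * ((1.12)^23 - 1) / 0.12
= 4788 * (13.552347 - 1) / 0.12
= 500838.6558


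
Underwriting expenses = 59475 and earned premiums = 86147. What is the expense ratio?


Expense ratio = expenses / premiums
= 59475 / 86147
= 0.6904


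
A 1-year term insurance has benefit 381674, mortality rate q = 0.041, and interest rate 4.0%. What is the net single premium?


NSP = benefit * q * v
v = 1/(1+i) = 0.961538
NSP = 381674 * 0.041 * 0.961538
= 15046.7635


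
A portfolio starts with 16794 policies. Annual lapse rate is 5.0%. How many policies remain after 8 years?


remaining = initial * (1 - lapse)^years
= 16794 * (1 - 0.05)^8
= 16794 * 0.66342
= 11141.4827


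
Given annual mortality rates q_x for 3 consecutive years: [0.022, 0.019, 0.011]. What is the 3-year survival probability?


p_k = 1 - q_k for each year
Survival = product of (1 - q_k)
= 0.978 * 0.981 * 0.989
= 0.9489


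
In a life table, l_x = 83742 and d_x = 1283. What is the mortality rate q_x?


q_x = d_x / l_x
= 1283 / 83742
= 0.0153


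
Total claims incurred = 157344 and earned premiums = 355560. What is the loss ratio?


Loss ratio = claims / premiums
= 157344 / 355560
= 0.4425


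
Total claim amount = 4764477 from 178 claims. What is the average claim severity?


severity = total / number
= 4764477 / 178
= 26766.7247


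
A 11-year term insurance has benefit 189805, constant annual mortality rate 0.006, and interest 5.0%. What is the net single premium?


NSP = benefit * sum_{k=0}^{n-1} k_p_x * q * v^(k+1)
With constant q=0.006, v=0.952381
Sum = 0.048511
NSP = 189805 * 0.048511
= 9207.6941


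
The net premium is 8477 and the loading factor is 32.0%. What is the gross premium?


Gross = net * (1 + loading)
= 8477 * (1 + 0.32)
= 8477 * 1.32
= 11189.64


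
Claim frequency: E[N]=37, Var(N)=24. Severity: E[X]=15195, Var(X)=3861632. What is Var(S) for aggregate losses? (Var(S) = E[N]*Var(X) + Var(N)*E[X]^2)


Var(S) = E[N]*Var(X) + Var(N)*E[X]^2
= 37*3861632 + 24*15195^2
= 142880384 + 5541312600
= 5.6842e+09


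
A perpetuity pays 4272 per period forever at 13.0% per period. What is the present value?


PV = PMT / i
= 4272 / 0.13
= 32861.5385


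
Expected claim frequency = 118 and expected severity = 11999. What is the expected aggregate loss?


E[S] = E[N] * E[X]
= 118 * 11999
= 1.4159e+06


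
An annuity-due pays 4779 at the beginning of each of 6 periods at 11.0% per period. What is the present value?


PV_due = PMT * (1-(1+i)^(-n))/i * (1+i)
PV_immediate = 20217.7404
PV_due = 20217.7404 * 1.11
= 22441.6918


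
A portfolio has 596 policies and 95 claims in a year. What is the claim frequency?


frequency = claims / policies
= 95 / 596
= 0.1594


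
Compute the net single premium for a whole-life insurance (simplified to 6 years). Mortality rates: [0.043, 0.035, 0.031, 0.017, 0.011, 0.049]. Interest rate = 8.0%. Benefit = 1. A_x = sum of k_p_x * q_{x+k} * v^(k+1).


v = 0.925926
Year 0: k_p_x=1.0, q=0.043, term=0.039815
Year 1: k_p_x=0.957, q=0.035, term=0.028717
Year 2: k_p_x=0.923505, q=0.031, term=0.022726
Year 3: k_p_x=0.894876, q=0.017, term=0.011182
Year 4: k_p_x=0.879663, q=0.011, term=0.006586
Year 5: k_p_x=0.869987, q=0.049, term=0.026864
A_x = 0.1359


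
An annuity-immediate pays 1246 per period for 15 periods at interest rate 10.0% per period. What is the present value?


PV = PMT * (1 - (1+i)^(-n)) / i
= 1246 * (1 - (1+0.1)^(-15)) / 0.1
= 1246 * (1 - 0.239392) / 0.1
= 1246 * 7.60608
= 9477.1751


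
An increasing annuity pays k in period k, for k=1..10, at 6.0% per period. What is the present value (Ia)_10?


(Ia)_n = sum_{k=1}^{n} k * v^k, v = 1/(1+i)
v = 0.943396
Sum computed term by term:
(Ia)_10 = 36.9624


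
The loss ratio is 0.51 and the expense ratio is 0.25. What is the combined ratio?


Combined ratio = loss ratio + expense ratio
= 0.51 + 0.25
= 0.76


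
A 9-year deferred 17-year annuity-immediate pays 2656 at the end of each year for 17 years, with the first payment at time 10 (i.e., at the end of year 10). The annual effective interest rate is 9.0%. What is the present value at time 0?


PV at time 9 of the 17-year annuity-immediate:
a_n = 2656 * (1-(1+0.09)^(-17))/0.09 = 22691.8849
Discount back 9 years to time 0:
PV = 22691.8849 * (1+0.09)^(-9)
= 22691.8849 * 0.460428
= 10447.9742


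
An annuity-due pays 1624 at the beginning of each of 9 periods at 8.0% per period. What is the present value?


PV_due = PMT * (1-(1+i)^(-n))/i * (1+i)
PV_immediate = 10144.946
PV_due = 10144.946 * 1.08
= 10956.5416


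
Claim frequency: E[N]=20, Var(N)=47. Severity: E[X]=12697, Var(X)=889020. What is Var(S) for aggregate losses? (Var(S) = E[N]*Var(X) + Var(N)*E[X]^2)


Var(S) = E[N]*Var(X) + Var(N)*E[X]^2
= 20*889020 + 47*12697^2
= 17780400 + 7577049023
= 7.5948e+09


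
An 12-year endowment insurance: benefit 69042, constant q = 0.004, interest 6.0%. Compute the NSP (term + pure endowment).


Term component = 2271.3407
Pure endowment = 12_p_x * v^12 * benefit = 0.953042 * 0.496969 * 69042 = 32700.5488
NSP = 34971.8895


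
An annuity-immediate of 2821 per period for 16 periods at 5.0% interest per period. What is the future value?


FV = PMT * ((1+i)^n - 1) / i
= 2821 * ((1.05)^16 - 1) / 0.05
= 2821 * (2.182875 - 1) / 0.05
= 66737.7843


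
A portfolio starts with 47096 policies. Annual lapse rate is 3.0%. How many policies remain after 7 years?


remaining = initial * (1 - lapse)^years
= 47096 * (1 - 0.03)^7
= 47096 * 0.807983
= 38052.7601


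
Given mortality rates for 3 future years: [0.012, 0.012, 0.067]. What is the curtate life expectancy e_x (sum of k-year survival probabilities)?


e_x = sum_{k=1}^{n} k_p_x
k_p_x values:
  1_p_x = 0.988
  2_p_x = 0.976144
  3_p_x = 0.910742
e_x = 2.8749


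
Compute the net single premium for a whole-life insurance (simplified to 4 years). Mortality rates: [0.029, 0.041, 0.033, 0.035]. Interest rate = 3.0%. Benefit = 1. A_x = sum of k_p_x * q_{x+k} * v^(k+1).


v = 0.970874
Year 0: k_p_x=1.0, q=0.029, term=0.028155
Year 1: k_p_x=0.971, q=0.041, term=0.037526
Year 2: k_p_x=0.931189, q=0.033, term=0.028122
Year 3: k_p_x=0.90046, q=0.035, term=0.028002
A_x = 0.1218


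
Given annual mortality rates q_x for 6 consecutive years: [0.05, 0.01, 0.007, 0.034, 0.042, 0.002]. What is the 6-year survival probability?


p_k = 1 - q_k for each year
Survival = product of (1 - q_k)
= 0.95 * 0.99 * 0.993 * 0.966 * 0.958 * 0.998
= 0.8625


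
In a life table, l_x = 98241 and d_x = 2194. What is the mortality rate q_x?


q_x = d_x / l_x
= 2194 / 98241
= 0.0223


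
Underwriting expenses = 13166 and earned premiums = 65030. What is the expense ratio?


Expense ratio = expenses / premiums
= 13166 / 65030
= 0.2025


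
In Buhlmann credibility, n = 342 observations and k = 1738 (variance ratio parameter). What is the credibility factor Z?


Z = n / (n + k)
= 342 / (342 + 1738)
= 342 / 2080
= 0.1644


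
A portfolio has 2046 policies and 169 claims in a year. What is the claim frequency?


frequency = claims / policies
= 169 / 2046
= 0.0826


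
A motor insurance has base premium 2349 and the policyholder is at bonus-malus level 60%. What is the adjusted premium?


adjusted = base * BM_level / 100
= 2349 * 60 / 100
= 2349 * 0.6
= 1409.4


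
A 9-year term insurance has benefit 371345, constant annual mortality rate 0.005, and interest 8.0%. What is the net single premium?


NSP = benefit * sum_{k=0}^{n-1} k_p_x * q * v^(k+1)
With constant q=0.005, v=0.925926
Sum = 0.030695
NSP = 371345 * 0.030695
= 11398.4834


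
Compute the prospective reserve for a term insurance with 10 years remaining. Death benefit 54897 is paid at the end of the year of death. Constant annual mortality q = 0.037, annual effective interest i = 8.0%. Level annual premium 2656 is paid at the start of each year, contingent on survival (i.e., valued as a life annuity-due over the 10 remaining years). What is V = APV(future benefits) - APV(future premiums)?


v = 1/(1+i) = 0.925926
APV(future benefits) per unit = sum_{k=0}^{9} k_p_x * q * v^(k+1) = 0.215768
APV(future benefits) = 54897 * 0.215768 = 11845.0275
Life annuity-due factor ä_{x:10} = sum_{k=0}^{9} k_p_x * v^k = 6.298099
APV(future premiums) = 2656 * 6.298099 = 16727.7513
V = 11845.0275 - 16727.7513
= -4882.7238


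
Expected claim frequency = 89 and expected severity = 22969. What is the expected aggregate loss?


E[S] = E[N] * E[X]
= 89 * 22969
= 2.0442e+06


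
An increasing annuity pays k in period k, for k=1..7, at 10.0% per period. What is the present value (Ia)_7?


(Ia)_n = sum_{k=1}^{n} k * v^k, v = 1/(1+i)
v = 0.909091
Sum computed term by term:
(Ia)_7 = 17.6315


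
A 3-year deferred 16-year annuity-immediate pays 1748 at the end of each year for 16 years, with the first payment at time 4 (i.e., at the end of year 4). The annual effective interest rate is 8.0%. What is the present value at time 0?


PV at time 3 of the 16-year annuity-immediate:
a_n = 1748 * (1-(1+0.08)^(-16))/0.08 = 15472.1933
Discount back 3 years to time 0:
PV = 15472.1933 * (1+0.08)^(-3)
= 15472.1933 * 0.793832
= 12282.3259


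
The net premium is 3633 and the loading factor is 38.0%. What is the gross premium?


Gross = net * (1 + loading)
= 3633 * (1 + 0.38)
= 3633 * 1.38
= 5013.54


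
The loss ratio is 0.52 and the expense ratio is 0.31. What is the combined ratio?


Combined ratio = loss ratio + expense ratio
= 0.52 + 0.31
= 0.83


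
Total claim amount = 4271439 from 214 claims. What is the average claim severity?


severity = total / number
= 4271439 / 214
= 19959.9953


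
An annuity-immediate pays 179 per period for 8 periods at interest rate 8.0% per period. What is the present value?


PV = PMT * (1 - (1+i)^(-n)) / i
= 179 * (1 - (1+0.08)^(-8)) / 0.08
= 179 * (1 - 0.540269) / 0.08
= 179 * 5.746639
= 1028.6484


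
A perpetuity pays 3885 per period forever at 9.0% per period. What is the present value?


PV = PMT / i
= 3885 / 0.09
= 43166.6667


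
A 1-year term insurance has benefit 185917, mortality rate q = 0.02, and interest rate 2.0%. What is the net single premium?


NSP = benefit * q * v
v = 1/(1+i) = 0.980392
NSP = 185917 * 0.02 * 0.980392
= 3645.4314


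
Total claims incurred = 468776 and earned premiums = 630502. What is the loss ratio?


Loss ratio = claims / premiums
= 468776 / 630502
= 0.7435


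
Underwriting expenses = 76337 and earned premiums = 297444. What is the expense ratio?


Expense ratio = expenses / premiums
= 76337 / 297444
= 0.2566


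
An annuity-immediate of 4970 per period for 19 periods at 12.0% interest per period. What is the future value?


FV = PMT * ((1+i)^n - 1) / i
= 4970 * ((1.12)^19 - 1) / 0.12
= 4970 * (8.612762 - 1) / 0.12
= 315295.2133


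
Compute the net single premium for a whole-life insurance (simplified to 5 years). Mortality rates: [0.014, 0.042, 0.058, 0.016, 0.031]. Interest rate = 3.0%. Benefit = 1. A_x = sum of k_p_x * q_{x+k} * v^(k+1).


v = 0.970874
Year 0: k_p_x=1.0, q=0.014, term=0.013592
Year 1: k_p_x=0.986, q=0.042, term=0.039035
Year 2: k_p_x=0.944588, q=0.058, term=0.050137
Year 3: k_p_x=0.889802, q=0.016, term=0.012649
Year 4: k_p_x=0.875565, q=0.031, term=0.023413
A_x = 0.1388


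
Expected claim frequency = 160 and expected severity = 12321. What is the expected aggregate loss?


E[S] = E[N] * E[X]
= 160 * 12321
= 1.9714e+06


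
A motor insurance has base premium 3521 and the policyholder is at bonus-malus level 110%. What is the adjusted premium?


adjusted = base * BM_level / 100
= 3521 * 110 / 100
= 3521 * 1.1
= 3873.1


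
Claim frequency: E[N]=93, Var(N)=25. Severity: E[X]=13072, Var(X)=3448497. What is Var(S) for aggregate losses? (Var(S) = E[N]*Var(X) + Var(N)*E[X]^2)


Var(S) = E[N]*Var(X) + Var(N)*E[X]^2
= 93*3448497 + 25*13072^2
= 320710221 + 4271929600
= 4.5926e+09


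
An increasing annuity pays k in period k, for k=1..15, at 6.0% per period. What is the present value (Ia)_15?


(Ia)_n = sum_{k=1}^{n} k * v^k, v = 1/(1+i)
v = 0.943396
Sum computed term by term:
(Ia)_15 = 67.2668


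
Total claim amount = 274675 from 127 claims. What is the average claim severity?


severity = total / number
= 274675 / 127
= 2162.7953


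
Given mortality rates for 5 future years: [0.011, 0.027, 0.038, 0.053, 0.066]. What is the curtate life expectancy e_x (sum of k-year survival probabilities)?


e_x = sum_{k=1}^{n} k_p_x
k_p_x values:
  1_p_x = 0.989
  2_p_x = 0.962297
  3_p_x = 0.92573
  4_p_x = 0.876666
  5_p_x = 0.818806
e_x = 4.5725


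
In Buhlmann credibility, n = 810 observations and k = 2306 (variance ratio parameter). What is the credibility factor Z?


Z = n / (n + k)
= 810 / (810 + 2306)
= 810 / 3116
= 0.2599


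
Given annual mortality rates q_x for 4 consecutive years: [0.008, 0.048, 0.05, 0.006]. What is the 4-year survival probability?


p_k = 1 - q_k for each year
Survival = product of (1 - q_k)
= 0.992 * 0.952 * 0.95 * 0.994
= 0.8918


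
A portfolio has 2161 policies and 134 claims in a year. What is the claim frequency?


frequency = claims / policies
= 134 / 2161
= 0.062


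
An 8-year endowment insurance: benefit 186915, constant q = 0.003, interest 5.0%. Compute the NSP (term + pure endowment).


Term component = 3589.1408
Pure endowment = 8_p_x * v^8 * benefit = 0.97625 * 0.676839 * 186915 = 123506.8454
NSP = 127095.9862


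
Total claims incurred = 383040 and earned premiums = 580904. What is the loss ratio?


Loss ratio = claims / premiums
= 383040 / 580904
= 0.6594


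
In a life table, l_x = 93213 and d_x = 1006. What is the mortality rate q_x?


q_x = d_x / l_x
= 1006 / 93213
= 0.0108


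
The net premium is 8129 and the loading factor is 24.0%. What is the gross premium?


Gross = net * (1 + loading)
= 8129 * (1 + 0.24)
= 8129 * 1.24
= 10079.96


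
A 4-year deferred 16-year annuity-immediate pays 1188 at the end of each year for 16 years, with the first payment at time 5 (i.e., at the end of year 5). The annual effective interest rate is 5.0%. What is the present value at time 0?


PV at time 4 of the 16-year annuity-immediate:
a_n = 1188 * (1-(1+0.05)^(-16))/0.05 = 12875.2702
Discount back 4 years to time 0:
PV = 12875.2702 * (1+0.05)^(-4)
= 12875.2702 * 0.822702
= 10592.5167


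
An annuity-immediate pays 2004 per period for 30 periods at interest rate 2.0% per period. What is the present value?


PV = PMT * (1 - (1+i)^(-n)) / i
= 2004 * (1 - (1+0.02)^(-30)) / 0.02
= 2004 * (1 - 0.552071) / 0.02
= 2004 * 22.396456
= 44882.4969


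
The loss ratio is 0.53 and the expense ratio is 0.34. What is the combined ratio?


Combined ratio = loss ratio + expense ratio
= 0.53 + 0.34
= 0.87


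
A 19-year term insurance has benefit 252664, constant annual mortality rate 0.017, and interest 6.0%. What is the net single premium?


NSP = benefit * sum_{k=0}^{n-1} k_p_x * q * v^(k+1)
With constant q=0.017, v=0.943396
Sum = 0.168097
NSP = 252664 * 0.168097
= 42472.0751


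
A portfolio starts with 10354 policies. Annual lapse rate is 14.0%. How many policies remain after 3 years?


remaining = initial * (1 - lapse)^years
= 10354 * (1 - 0.14)^3
= 10354 * 0.636056
= 6585.7238


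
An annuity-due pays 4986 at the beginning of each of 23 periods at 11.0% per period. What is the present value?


PV_due = PMT * (1-(1+i)^(-n))/i * (1+i)
PV_immediate = 41216.428
PV_due = 41216.428 * 1.11
= 45750.235


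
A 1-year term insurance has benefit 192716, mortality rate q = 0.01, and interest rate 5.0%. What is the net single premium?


NSP = benefit * q * v
v = 1/(1+i) = 0.952381
NSP = 192716 * 0.01 * 0.952381
= 1835.3905


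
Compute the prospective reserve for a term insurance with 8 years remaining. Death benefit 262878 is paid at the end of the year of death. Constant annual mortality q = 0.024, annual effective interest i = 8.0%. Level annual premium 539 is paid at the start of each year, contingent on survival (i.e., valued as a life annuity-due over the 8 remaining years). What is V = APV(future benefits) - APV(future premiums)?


v = 1/(1+i) = 0.925926
APV(future benefits) per unit = sum_{k=0}^{7} k_p_x * q * v^(k+1) = 0.128113
APV(future benefits) = 262878 * 0.128113 = 33678.0218
Life annuity-due factor ä_{x:8} = sum_{k=0}^{7} k_p_x * v^k = 5.765073
APV(future premiums) = 539 * 5.765073 = 3107.3746
V = 33678.0218 - 3107.3746
= 30570.6472


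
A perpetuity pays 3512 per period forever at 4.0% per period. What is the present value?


PV = PMT / i
= 3512 / 0.04
= 87800.0


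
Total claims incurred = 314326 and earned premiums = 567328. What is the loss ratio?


Loss ratio = claims / premiums
= 314326 / 567328
= 0.554


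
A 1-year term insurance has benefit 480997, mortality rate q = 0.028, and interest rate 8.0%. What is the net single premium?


NSP = benefit * q * v
v = 1/(1+i) = 0.925926
NSP = 480997 * 0.028 * 0.925926
= 12470.2926


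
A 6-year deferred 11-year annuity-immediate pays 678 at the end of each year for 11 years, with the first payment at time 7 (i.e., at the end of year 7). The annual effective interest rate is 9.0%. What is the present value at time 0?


PV at time 6 of the 11-year annuity-immediate:
a_n = 678 * (1-(1+0.09)^(-11))/0.09 = 4613.9192
Discount back 6 years to time 0:
PV = 4613.9192 * (1+0.09)^(-6)
= 4613.9192 * 0.596267
= 2751.1293


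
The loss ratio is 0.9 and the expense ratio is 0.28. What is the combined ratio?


Combined ratio = loss ratio + expense ratio
= 0.9 + 0.28
= 1.18


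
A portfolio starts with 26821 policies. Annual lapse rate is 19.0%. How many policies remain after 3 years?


remaining = initial * (1 - lapse)^years
= 26821 * (1 - 0.19)^3
= 26821 * 0.531441
= 14253.7791


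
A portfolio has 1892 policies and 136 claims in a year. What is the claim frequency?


frequency = claims / policies
= 136 / 1892
= 0.0719


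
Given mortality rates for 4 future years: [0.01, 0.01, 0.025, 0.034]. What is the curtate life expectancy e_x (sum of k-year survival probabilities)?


e_x = sum_{k=1}^{n} k_p_x
k_p_x values:
  1_p_x = 0.99
  2_p_x = 0.9801
  3_p_x = 0.955597
  4_p_x = 0.923107
e_x = 3.8488


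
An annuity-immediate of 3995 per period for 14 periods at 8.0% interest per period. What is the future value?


FV = PMT * ((1+i)^n - 1) / i
= 3995 * ((1.08)^14 - 1) / 0.08
= 3995 * (2.937194 - 1) / 0.08
= 96738.6066


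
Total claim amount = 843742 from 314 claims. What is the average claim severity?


severity = total / number
= 843742 / 314
= 2687.0764


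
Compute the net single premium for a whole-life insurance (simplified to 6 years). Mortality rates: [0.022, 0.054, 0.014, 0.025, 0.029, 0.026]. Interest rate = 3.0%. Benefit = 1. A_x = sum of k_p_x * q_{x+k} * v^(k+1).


v = 0.970874
Year 0: k_p_x=1.0, q=0.022, term=0.021359
Year 1: k_p_x=0.978, q=0.054, term=0.04978
Year 2: k_p_x=0.925188, q=0.014, term=0.011853
Year 3: k_p_x=0.912235, q=0.025, term=0.020263
Year 4: k_p_x=0.889429, q=0.029, term=0.02225
Year 5: k_p_x=0.863636, q=0.026, term=0.018805
A_x = 0.1443


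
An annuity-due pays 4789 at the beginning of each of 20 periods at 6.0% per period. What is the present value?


PV_due = PMT * (1-(1+i)^(-n))/i * (1+i)
PV_immediate = 54929.4527
PV_due = 54929.4527 * 1.06
= 58225.2199


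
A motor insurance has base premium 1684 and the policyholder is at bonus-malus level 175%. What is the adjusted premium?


adjusted = base * BM_level / 100
= 1684 * 175 / 100
= 1684 * 1.75
= 2947.0


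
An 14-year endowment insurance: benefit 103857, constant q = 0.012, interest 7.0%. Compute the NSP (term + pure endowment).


Term component = 10220.8993
Pure endowment = 14_p_x * v^14 * benefit = 0.844495 * 0.387817 * 103857 = 34014.1882
NSP = 44235.0875


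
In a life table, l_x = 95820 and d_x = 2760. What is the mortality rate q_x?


q_x = d_x / l_x
= 2760 / 95820
= 0.0288


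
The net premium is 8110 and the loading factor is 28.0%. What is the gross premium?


Gross = net * (1 + loading)
= 8110 * (1 + 0.28)
= 8110 * 1.28
= 10380.8


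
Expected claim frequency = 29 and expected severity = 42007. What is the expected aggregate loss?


E[S] = E[N] * E[X]
= 29 * 42007
= 1.2182e+06


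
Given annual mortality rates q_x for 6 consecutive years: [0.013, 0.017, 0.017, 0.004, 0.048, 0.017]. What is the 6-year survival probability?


p_k = 1 - q_k for each year
Survival = product of (1 - q_k)
= 0.987 * 0.983 * 0.983 * 0.996 * 0.952 * 0.983
= 0.8889


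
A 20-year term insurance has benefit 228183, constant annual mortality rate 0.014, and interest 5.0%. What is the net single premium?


NSP = benefit * sum_{k=0}^{n-1} k_p_x * q * v^(k+1)
With constant q=0.014, v=0.952381
Sum = 0.156563
NSP = 228183 * 0.156563
= 35724.9898


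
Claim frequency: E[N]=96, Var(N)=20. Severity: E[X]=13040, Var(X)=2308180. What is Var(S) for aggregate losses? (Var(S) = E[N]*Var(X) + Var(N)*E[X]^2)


Var(S) = E[N]*Var(X) + Var(N)*E[X]^2
= 96*2308180 + 20*13040^2
= 221585280 + 3400832000
= 3.6224e+09


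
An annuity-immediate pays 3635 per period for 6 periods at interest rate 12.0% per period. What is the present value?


PV = PMT * (1 - (1+i)^(-n)) / i
= 3635 * (1 - (1+0.12)^(-6)) / 0.12
= 3635 * (1 - 0.506631) / 0.12
= 3635 * 4.111407
= 14944.9656


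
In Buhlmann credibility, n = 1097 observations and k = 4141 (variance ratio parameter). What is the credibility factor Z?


Z = n / (n + k)
= 1097 / (1097 + 4141)
= 1097 / 5238
= 0.2094


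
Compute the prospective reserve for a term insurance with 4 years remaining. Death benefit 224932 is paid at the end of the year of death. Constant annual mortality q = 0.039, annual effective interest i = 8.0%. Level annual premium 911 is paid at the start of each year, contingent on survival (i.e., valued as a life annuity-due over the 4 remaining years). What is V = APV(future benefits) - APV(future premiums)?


v = 1/(1+i) = 0.925926
APV(future benefits) per unit = sum_{k=0}^{3} k_p_x * q * v^(k+1) = 0.122276
APV(future benefits) = 224932 * 0.122276 = 27503.8635
Life annuity-due factor ä_{x:4} = sum_{k=0}^{3} k_p_x * v^k = 3.386114
APV(future premiums) = 911 * 3.386114 = 3084.7501
V = 27503.8635 - 3084.7501
= 24419.1134


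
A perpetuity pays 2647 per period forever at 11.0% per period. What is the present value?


PV = PMT / i
= 2647 / 0.11
= 24063.6364


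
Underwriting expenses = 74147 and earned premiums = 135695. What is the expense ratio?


Expense ratio = expenses / premiums
= 74147 / 135695
= 0.5464


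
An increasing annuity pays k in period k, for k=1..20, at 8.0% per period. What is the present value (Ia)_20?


(Ia)_n = sum_{k=1}^{n} k * v^k, v = 1/(1+i)
v = 0.925926
Sum computed term by term:
(Ia)_20 = 78.9079


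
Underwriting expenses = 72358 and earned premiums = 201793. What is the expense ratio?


Expense ratio = expenses / premiums
= 72358 / 201793
= 0.3586


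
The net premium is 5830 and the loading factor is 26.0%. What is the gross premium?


Gross = net * (1 + loading)
= 5830 * (1 + 0.26)
= 5830 * 1.26
= 7345.8


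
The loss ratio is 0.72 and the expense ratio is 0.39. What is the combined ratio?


Combined ratio = loss ratio + expense ratio
= 0.72 + 0.39
= 1.11


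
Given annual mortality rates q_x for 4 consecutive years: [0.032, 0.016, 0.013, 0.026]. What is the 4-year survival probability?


p_k = 1 - q_k for each year
Survival = product of (1 - q_k)
= 0.968 * 0.984 * 0.987 * 0.974
= 0.9157


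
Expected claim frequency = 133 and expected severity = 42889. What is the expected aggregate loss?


E[S] = E[N] * E[X]
= 133 * 42889
= 5.7042e+06


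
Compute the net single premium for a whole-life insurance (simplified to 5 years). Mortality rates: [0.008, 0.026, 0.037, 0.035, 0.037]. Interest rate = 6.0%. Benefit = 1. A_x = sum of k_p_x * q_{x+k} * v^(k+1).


v = 0.943396
Year 0: k_p_x=1.0, q=0.008, term=0.007547
Year 1: k_p_x=0.992, q=0.026, term=0.022955
Year 2: k_p_x=0.966208, q=0.037, term=0.030016
Year 3: k_p_x=0.930458, q=0.035, term=0.025795
Year 4: k_p_x=0.897892, q=0.037, term=0.024825
A_x = 0.1111


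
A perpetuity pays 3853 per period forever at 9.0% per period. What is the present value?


PV = PMT / i
= 3853 / 0.09
= 42811.1111


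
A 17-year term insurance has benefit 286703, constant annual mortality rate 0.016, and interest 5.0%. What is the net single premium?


NSP = benefit * sum_{k=0}^{n-1} k_p_x * q * v^(k+1)
With constant q=0.016, v=0.952381
Sum = 0.162021
NSP = 286703 * 0.162021
= 46451.8498


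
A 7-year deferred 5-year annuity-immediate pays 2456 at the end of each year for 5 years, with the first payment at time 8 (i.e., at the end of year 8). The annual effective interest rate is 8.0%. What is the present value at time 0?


PV at time 7 of the 5-year annuity-immediate:
a_n = 2456 * (1-(1+0.08)^(-5))/0.08 = 9806.0959
Discount back 7 years to time 0:
PV = 9806.0959 * (1+0.08)^(-7)
= 9806.0959 * 0.58349
= 5721.7627


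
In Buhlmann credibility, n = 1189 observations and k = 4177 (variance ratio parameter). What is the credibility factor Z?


Z = n / (n + k)
= 1189 / (1189 + 4177)
= 1189 / 5366
= 0.2216


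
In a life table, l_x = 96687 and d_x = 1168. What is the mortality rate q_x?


q_x = d_x / l_x
= 1168 / 96687
= 0.0121


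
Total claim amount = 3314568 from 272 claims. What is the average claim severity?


severity = total / number
= 3314568 / 272
= 12185.9118


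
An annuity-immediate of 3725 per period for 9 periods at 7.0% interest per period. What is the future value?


FV = PMT * ((1+i)^n - 1) / i
= 3725 * ((1.07)^9 - 1) / 0.07
= 3725 * (1.838459 - 1) / 0.07
= 44618.0081


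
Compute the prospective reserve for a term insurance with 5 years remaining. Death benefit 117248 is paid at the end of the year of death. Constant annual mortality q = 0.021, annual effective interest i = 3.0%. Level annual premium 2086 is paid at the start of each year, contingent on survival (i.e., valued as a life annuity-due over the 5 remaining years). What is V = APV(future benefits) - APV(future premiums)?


v = 1/(1+i) = 0.970874
APV(future benefits) per unit = sum_{k=0}^{4} k_p_x * q * v^(k+1) = 0.092334
APV(future benefits) = 117248 * 0.092334 = 10825.9947
Life annuity-due factor ä_{x:5} = sum_{k=0}^{4} k_p_x * v^k = 4.52877
APV(future premiums) = 2086 * 4.52877 = 9447.0149
V = 10825.9947 - 9447.0149
= 1378.9798


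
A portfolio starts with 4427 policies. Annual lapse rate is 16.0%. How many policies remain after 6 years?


remaining = initial * (1 - lapse)^years
= 4427 * (1 - 0.16)^6
= 4427 * 0.351298
= 1555.1964


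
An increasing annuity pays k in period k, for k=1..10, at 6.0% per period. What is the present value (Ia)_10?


(Ia)_n = sum_{k=1}^{n} k * v^k, v = 1/(1+i)
v = 0.943396
Sum computed term by term:
(Ia)_10 = 36.9624


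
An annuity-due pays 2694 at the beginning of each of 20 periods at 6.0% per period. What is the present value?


PV_due = PMT * (1-(1+i)^(-n))/i * (1+i)
PV_immediate = 30899.9678
PV_due = 30899.9678 * 1.06
= 32753.9658


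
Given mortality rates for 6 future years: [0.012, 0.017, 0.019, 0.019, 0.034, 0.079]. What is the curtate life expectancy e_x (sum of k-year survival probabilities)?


e_x = sum_{k=1}^{n} k_p_x
k_p_x values:
  1_p_x = 0.988
  2_p_x = 0.971204
  3_p_x = 0.952751
  4_p_x = 0.934649
  5_p_x = 0.902871
  6_p_x = 0.831544
e_x = 5.581


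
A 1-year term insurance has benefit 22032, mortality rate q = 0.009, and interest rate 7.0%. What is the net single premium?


NSP = benefit * q * v
v = 1/(1+i) = 0.934579
NSP = 22032 * 0.009 * 0.934579
= 185.3159


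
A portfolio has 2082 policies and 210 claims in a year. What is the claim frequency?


frequency = claims / policies
= 210 / 2082
= 0.1009


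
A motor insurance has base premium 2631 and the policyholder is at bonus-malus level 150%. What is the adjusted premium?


adjusted = base * BM_level / 100
= 2631 * 150 / 100
= 2631 * 1.5
= 3946.5


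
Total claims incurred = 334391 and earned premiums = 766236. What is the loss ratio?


Loss ratio = claims / premiums
= 334391 / 766236
= 0.4364


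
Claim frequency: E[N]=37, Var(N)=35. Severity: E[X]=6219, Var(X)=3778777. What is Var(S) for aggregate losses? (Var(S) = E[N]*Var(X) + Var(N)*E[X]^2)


Var(S) = E[N]*Var(X) + Var(N)*E[X]^2
= 37*3778777 + 35*6219^2
= 139814749 + 1353658635
= 1.4935e+09


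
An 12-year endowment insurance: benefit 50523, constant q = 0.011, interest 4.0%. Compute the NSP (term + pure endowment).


Term component = 4936.8321
Pure endowment = 12_p_x * v^12 * benefit = 0.8757 * 0.624597 * 50523 = 27634.0512
NSP = 32570.8833


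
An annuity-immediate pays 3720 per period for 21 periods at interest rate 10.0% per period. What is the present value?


PV = PMT * (1 - (1+i)^(-n)) / i
= 3720 * (1 - (1+0.1)^(-21)) / 0.1
= 3720 * (1 - 0.135131) / 0.1
= 3720 * 8.648694
= 32173.1428


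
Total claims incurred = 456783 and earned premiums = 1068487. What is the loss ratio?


Loss ratio = claims / premiums
= 456783 / 1068487
= 0.4275


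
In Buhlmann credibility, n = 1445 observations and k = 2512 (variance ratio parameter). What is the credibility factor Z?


Z = n / (n + k)
= 1445 / (1445 + 2512)
= 1445 / 3957
= 0.3652


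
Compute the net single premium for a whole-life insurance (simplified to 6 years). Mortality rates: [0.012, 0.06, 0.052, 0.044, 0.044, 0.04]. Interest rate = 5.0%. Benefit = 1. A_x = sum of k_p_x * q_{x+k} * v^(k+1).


v = 0.952381
Year 0: k_p_x=1.0, q=0.012, term=0.011429
Year 1: k_p_x=0.988, q=0.06, term=0.053769
Year 2: k_p_x=0.92872, q=0.052, term=0.041718
Year 3: k_p_x=0.880427, q=0.044, term=0.03187
Year 4: k_p_x=0.841688, q=0.044, term=0.029017
Year 5: k_p_x=0.804654, q=0.04, term=0.024018
A_x = 0.1918


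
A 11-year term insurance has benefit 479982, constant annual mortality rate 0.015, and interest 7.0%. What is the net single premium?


NSP = benefit * sum_{k=0}^{n-1} k_p_x * q * v^(k+1)
With constant q=0.015, v=0.934579
Sum = 0.105472
NSP = 479982 * 0.105472
= 50624.6928


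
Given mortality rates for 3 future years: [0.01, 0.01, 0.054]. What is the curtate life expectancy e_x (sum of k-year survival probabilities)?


e_x = sum_{k=1}^{n} k_p_x
k_p_x values:
  1_p_x = 0.99
  2_p_x = 0.9801
  3_p_x = 0.927175
e_x = 2.8973


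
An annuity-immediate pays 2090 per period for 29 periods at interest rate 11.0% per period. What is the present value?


PV = PMT * (1 - (1+i)^(-n)) / i
= 2090 * (1 - (1+0.11)^(-29)) / 0.11
= 2090 * (1 - 0.048488) / 0.11
= 2090 * 8.65011
= 18078.7294


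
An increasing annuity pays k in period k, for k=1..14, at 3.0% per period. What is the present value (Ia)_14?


(Ia)_n = sum_{k=1}^{n} k * v^k, v = 1/(1+i)
v = 0.970874
Sum computed term by term:
(Ia)_14 = 79.3102


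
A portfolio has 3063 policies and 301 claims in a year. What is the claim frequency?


frequency = claims / policies
= 301 / 3063
= 0.0983


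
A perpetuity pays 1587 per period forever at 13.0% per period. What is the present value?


PV = PMT / i
= 1587 / 0.13
= 12207.6923


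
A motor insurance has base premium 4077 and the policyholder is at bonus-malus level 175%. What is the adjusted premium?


adjusted = base * BM_level / 100
= 4077 * 175 / 100
= 4077 * 1.75
= 7134.75


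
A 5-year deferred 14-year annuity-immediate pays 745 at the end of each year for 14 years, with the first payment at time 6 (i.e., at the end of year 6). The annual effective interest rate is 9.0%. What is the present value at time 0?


PV at time 5 of the 14-year annuity-immediate:
a_n = 745 * (1-(1+0.09)^(-14))/0.09 = 5800.682
Discount back 5 years to time 0:
PV = 5800.682 * (1+0.09)^(-5)
= 5800.682 * 0.649931
= 3770.0453


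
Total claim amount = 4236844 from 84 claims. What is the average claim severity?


severity = total / number
= 4236844 / 84
= 50438.619


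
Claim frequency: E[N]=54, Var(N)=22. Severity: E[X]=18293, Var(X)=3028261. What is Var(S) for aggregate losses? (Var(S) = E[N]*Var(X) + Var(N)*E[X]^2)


Var(S) = E[N]*Var(X) + Var(N)*E[X]^2
= 54*3028261 + 22*18293^2
= 163526094 + 7361944678
= 7.5255e+09


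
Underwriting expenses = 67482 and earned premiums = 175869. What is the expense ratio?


Expense ratio = expenses / premiums
= 67482 / 175869
= 0.3837


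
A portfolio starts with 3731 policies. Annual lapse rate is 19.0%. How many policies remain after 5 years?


remaining = initial * (1 - lapse)^years
= 3731 * (1 - 0.19)^5
= 3731 * 0.348678
= 1300.9193


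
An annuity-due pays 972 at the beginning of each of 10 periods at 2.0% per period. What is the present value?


PV_due = PMT * (1-(1+i)^(-n))/i * (1+i)
PV_immediate = 8731.0726
PV_due = 8731.0726 * 1.02
= 8905.6941


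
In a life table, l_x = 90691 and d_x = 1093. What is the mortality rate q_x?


q_x = d_x / l_x
= 1093 / 90691
= 0.0121


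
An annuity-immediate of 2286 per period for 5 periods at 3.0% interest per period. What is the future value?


FV = PMT * ((1+i)^n - 1) / i
= 2286 * ((1.03)^5 - 1) / 0.03
= 2286 * (1.159274 - 1) / 0.03
= 12136.6845


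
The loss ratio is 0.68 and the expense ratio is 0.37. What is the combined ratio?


Combined ratio = loss ratio + expense ratio
= 0.68 + 0.37
= 1.05


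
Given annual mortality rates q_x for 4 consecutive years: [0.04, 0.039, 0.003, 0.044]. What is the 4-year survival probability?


p_k = 1 - q_k for each year
Survival = product of (1 - q_k)
= 0.96 * 0.961 * 0.997 * 0.956
= 0.8793


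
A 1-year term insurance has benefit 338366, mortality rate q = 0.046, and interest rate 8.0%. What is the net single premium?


NSP = benefit * q * v
v = 1/(1+i) = 0.925926
NSP = 338366 * 0.046 * 0.925926
= 14411.8852


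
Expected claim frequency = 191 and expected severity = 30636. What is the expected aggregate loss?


E[S] = E[N] * E[X]
= 191 * 30636
= 5.8515e+06


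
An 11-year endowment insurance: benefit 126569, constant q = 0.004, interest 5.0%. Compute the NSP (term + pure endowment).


Term component = 4130.2578
Pure endowment = 11_p_x * v^11 * benefit = 0.95687 * 0.584679 * 126569 = 70810.5197
NSP = 74940.7775


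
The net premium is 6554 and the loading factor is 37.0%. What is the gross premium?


Gross = net * (1 + loading)
= 6554 * (1 + 0.37)
= 6554 * 1.37
= 8978.98


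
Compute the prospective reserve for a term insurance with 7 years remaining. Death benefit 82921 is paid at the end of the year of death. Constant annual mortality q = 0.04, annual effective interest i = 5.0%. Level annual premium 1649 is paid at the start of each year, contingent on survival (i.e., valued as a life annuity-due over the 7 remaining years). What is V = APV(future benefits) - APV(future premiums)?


v = 1/(1+i) = 0.952381
APV(future benefits) per unit = sum_{k=0}^{6} k_p_x * q * v^(k+1) = 0.207093
APV(future benefits) = 82921 * 0.207093 = 17172.3976
Life annuity-due factor ä_{x:7} = sum_{k=0}^{6} k_p_x * v^k = 5.436204
APV(future premiums) = 1649 * 5.436204 = 8964.2997
V = 17172.3976 - 8964.2997
= 8208.0979


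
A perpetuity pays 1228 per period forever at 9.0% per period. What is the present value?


PV = PMT / i
= 1228 / 0.09
= 13644.4444


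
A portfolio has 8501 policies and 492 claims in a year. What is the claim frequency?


frequency = claims / policies
= 492 / 8501
= 0.0579


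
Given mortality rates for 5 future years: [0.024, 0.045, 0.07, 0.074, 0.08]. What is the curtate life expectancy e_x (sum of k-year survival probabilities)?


e_x = sum_{k=1}^{n} k_p_x
k_p_x values:
  1_p_x = 0.976
  2_p_x = 0.93208
  3_p_x = 0.866834
  4_p_x = 0.802689
  5_p_x = 0.738474
e_x = 4.3161


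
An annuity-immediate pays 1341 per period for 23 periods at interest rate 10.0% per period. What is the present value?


PV = PMT * (1 - (1+i)^(-n)) / i
= 1341 * (1 - (1+0.1)^(-23)) / 0.1
= 1341 * (1 - 0.111678) / 0.1
= 1341 * 8.883218
= 11912.3959


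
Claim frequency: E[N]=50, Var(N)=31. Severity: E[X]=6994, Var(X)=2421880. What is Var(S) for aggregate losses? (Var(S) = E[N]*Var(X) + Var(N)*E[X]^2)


Var(S) = E[N]*Var(X) + Var(N)*E[X]^2
= 50*2421880 + 31*6994^2
= 121094000 + 1516397116
= 1.6375e+09


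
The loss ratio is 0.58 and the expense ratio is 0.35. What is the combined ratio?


Combined ratio = loss ratio + expense ratio
= 0.58 + 0.35
= 0.93


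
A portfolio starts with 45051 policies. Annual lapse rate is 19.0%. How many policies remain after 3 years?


remaining = initial * (1 - lapse)^years
= 45051 * (1 - 0.19)^3
= 45051 * 0.531441
= 23941.9485


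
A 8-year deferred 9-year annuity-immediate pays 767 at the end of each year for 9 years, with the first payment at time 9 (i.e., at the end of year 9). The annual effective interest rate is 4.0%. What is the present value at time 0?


PV at time 8 of the 9-year annuity-immediate:
a_n = 767 * (1-(1+0.04)^(-9))/0.04 = 5702.8993
Discount back 8 years to time 0:
PV = 5702.8993 * (1+0.04)^(-8)
= 5702.8993 * 0.73069
= 4167.0527


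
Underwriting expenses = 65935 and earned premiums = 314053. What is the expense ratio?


Expense ratio = expenses / premiums
= 65935 / 314053
= 0.2099
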